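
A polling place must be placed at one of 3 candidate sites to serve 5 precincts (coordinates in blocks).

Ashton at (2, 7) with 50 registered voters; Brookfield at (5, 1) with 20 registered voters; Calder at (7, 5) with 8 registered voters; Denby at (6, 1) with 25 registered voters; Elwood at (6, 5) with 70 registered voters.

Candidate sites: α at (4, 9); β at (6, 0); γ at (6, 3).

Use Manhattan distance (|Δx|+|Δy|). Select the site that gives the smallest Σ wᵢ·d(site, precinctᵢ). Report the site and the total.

γ, total 674 blocks

Total weighted distance at each candidate:
  α (4, 9): total = 1106
  β (6, 0): total = 1013
  γ (6, 3): total = 674
Minimum is at γ with total 674 blocks.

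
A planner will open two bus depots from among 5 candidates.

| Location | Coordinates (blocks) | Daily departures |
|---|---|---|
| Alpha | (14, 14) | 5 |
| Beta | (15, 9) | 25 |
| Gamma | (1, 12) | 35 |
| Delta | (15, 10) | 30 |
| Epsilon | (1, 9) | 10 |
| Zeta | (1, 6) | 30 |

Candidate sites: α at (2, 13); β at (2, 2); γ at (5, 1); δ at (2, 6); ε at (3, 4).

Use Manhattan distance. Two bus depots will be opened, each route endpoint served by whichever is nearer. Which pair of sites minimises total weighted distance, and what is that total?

{α, δ}, total 1085

Evaluate every pair (each demand assigned to the nearer of the two):
  {α, δ}: total = 1085
  {α, ε}: total = 1210
  {α, β}: total = 1240
  {β, δ}: total = 1325
  {γ, δ}: total = 1325
  {δ, ε}: total = 1325
  {α, γ}: total = 1330
  {β, ε}: total = 1610
  {γ, ε}: total = 1610
  {β, γ}: total = 1745
Best pair: {α, δ} with total 1085.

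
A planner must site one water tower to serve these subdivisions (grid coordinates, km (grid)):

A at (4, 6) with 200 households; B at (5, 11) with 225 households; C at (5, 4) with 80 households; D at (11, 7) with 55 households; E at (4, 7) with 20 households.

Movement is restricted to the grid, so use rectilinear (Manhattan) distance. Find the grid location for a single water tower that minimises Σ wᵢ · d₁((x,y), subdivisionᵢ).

Manhattan distance separates: Σwᵢ(|x−xᵢ|+|y−yᵢ|) = Σwᵢ|x−xᵢ| + Σwᵢ|y−yᵢ|, so x and y are optimised independently as 1-D weighted medians.
Total weight W = 580; half = 290.
x-coordinate, sorted with cumulative weight:
  x=4 (A, w=200) cum 200
  x=4 (E, w=20) cum 220
  x=5 (B, w=225) cum 445  ← median
  x=5 (C, w=80) cum 525
  x=11 (D, w=55) cum 580
⇒ x* = 5
y-coordinate, sorted with cumulative weight:
  y=4 (C, w=80) cum 80
  y=6 (A, w=200) cum 280
  y=7 (D, w=55) cum 335  ← median
  y=7 (E, w=20) cum 355
  y=11 (B, w=225) cum 580
⇒ y* = 7

(5, 7)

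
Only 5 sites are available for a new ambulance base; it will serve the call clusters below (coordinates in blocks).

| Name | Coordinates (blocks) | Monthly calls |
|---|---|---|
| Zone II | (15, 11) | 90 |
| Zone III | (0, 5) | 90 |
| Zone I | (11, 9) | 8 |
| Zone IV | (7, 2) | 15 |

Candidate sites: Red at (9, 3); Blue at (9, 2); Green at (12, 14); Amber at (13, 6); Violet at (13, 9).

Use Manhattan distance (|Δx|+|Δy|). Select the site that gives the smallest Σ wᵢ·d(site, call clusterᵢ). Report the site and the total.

Total weighted distance at each candidate:
  Red (9, 3): total = 2359
  Blue (9, 2): total = 2532
  Green (12, 14): total = 2733
  Amber (13, 6): total = 2080
  Violet (13, 9): total = 2101
Minimum is at Amber with total 2080 blocks.

Amber, total 2080 blocks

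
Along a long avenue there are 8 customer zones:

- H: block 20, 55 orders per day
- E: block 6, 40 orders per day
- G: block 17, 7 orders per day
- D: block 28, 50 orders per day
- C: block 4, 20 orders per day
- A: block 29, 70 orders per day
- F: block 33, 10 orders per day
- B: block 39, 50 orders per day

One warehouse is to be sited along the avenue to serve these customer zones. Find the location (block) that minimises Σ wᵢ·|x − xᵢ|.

x = 28

For a sum of weighted absolute distances on a line, the optimum is the weighted median (not the mean). Total weight W = 302; half-weight = 151.
Sort by position and accumulate weight:
  block 4 (C, w=20) → cum 20
  block 6 (E, w=40) → cum 60
  block 17 (G, w=7) → cum 67
  block 20 (H, w=55) → cum 122
  block 28 (D, w=50) → cum 172  ≥ 151 → median here
  block 29 (A, w=70) → cum 242
  block 33 (F, w=10) → cum 252
  block 39 (B, w=50) → cum 302
Optimal location: block 28.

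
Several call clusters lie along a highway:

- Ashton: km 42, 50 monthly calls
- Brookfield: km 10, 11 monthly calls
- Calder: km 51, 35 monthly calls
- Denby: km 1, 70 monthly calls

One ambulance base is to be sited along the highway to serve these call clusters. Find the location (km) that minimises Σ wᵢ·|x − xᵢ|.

For a sum of weighted absolute distances on a line, the optimum is the weighted median (not the mean). Total weight W = 166; half-weight = 83.
Sort by position and accumulate weight:
  km 1 (Denby, w=70) → cum 70
  km 10 (Brookfield, w=11) → cum 81
  km 42 (Ashton, w=50) → cum 131  ≥ 83 → median here
  km 51 (Calder, w=35) → cum 166
Optimal location: km 42.

x = 42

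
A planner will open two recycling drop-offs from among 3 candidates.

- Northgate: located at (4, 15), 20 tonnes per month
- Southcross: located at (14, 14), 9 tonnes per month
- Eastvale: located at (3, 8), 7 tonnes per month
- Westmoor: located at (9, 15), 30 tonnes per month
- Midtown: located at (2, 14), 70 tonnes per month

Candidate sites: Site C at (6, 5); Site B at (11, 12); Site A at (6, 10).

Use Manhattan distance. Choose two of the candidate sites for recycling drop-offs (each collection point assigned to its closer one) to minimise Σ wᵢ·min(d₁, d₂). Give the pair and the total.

Evaluate every pair (each demand assigned to the nearer of the two):
  {Site B, Site A}: total = 930
  {Site C, Site A}: total = 1083
  {Site C, Site B}: total = 1207
Best pair: {Site B, Site A} with total 930.

{Site B, Site A}, total 930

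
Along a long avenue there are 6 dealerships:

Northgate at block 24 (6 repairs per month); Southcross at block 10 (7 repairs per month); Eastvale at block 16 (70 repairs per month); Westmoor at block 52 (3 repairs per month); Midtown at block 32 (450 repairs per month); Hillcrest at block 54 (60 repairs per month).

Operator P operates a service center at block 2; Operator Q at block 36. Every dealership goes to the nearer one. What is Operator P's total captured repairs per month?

77

The indifferent point is the midpoint (2+36)/2 = 19; dealerships left of it (closer to Operator P at 2) go to Operator P, those right go to Operator Q.
  Southcross at 10 (w=7) → Operator P
  Eastvale at 16 (w=70) → Operator P
  Northgate at 24 (w=6) → Operator Q
  Midtown at 32 (w=450) → Operator Q
  Westmoor at 52 (w=3) → Operator Q
  Hillcrest at 54 (w=60) → Operator Q
Operator P captures 77; Operator Q captures 519.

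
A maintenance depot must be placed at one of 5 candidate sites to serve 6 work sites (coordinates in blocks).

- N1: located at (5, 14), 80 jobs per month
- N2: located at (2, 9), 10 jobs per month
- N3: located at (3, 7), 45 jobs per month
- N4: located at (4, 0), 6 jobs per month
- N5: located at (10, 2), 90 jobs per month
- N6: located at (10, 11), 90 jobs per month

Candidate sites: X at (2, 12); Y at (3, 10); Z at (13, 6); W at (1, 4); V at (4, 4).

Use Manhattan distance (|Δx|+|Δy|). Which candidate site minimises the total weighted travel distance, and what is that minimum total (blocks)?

Total weighted distance at each candidate:
  X (2, 12): total = 3214
  Y (3, 10): total = 2771
  Z (13, 6): total = 3355
  W (1, 4): total = 3877
  V (4, 4): total = 3044
Minimum is at Y with total 2771 blocks.

Y, total 2771 blocks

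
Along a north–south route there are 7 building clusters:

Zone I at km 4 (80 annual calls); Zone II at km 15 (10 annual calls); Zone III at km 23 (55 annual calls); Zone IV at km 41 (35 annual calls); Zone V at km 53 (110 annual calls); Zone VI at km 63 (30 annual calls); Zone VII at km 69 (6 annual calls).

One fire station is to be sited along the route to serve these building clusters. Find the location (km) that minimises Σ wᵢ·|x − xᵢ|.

x = 41

For a sum of weighted absolute distances on a line, the optimum is the weighted median (not the mean). Total weight W = 326; half-weight = 163.
Sort by position and accumulate weight:
  km 4 (Zone I, w=80) → cum 80
  km 15 (Zone II, w=10) → cum 90
  km 23 (Zone III, w=55) → cum 145
  km 41 (Zone IV, w=35) → cum 180  ≥ 163 → median here
  km 53 (Zone V, w=110) → cum 290
  km 63 (Zone VI, w=30) → cum 320
  km 69 (Zone VII, w=6) → cum 326
Optimal location: km 41.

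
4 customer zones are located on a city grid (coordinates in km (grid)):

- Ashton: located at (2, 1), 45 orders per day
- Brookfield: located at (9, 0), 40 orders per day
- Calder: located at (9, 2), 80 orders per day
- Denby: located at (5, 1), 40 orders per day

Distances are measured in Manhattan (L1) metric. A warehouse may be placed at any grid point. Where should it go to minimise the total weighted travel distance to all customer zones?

Manhattan distance separates: Σwᵢ(|x−xᵢ|+|y−yᵢ|) = Σwᵢ|x−xᵢ| + Σwᵢ|y−yᵢ|, so x and y are optimised independently as 1-D weighted medians.
Total weight W = 205; half = 102.5.
x-coordinate, sorted with cumulative weight:
  x=2 (Ashton, w=45) cum 45
  x=5 (Denby, w=40) cum 85
  x=9 (Brookfield, w=40) cum 125  ← median
  x=9 (Calder, w=80) cum 205
⇒ x* = 9
y-coordinate, sorted with cumulative weight:
  y=0 (Brookfield, w=40) cum 40
  y=1 (Ashton, w=45) cum 85
  y=1 (Denby, w=40) cum 125  ← median
  y=2 (Calder, w=80) cum 205
⇒ y* = 1

(9, 1)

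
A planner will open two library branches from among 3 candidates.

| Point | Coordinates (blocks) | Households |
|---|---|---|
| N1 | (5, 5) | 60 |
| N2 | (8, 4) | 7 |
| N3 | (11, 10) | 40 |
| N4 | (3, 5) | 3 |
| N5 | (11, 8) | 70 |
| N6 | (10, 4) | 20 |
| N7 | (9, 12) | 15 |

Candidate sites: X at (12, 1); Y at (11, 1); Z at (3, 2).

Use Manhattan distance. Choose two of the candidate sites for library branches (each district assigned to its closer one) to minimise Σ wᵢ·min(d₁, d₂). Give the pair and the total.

{Y, Z}, total 1476

Evaluate every pair (each demand assigned to the nearer of the two):
  {Y, Z}: total = 1476
  {X, Z}: total = 1628
  {X, Y}: total = 1803
Best pair: {Y, Z} with total 1476.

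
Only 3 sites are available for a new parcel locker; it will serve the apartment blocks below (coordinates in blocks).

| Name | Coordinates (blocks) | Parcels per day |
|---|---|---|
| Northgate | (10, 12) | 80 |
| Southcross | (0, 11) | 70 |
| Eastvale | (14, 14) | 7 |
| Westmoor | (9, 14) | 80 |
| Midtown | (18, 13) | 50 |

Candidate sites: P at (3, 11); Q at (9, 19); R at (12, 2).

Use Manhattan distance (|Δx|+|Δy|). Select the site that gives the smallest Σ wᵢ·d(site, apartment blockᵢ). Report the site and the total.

P, total 2518 blocks

Total weighted distance at each candidate:
  P (3, 11): total = 2518
  Q (9, 19): total = 3050
  R (12, 2): total = 4578
Minimum is at P with total 2518 blocks.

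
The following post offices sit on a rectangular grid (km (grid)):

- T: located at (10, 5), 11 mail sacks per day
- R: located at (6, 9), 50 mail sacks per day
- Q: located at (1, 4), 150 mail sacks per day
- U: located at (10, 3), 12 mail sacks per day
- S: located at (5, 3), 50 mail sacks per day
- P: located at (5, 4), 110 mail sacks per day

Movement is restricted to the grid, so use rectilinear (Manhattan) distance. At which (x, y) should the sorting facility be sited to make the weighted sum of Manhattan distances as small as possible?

(5, 4)

Manhattan distance separates: Σwᵢ(|x−xᵢ|+|y−yᵢ|) = Σwᵢ|x−xᵢ| + Σwᵢ|y−yᵢ|, so x and y are optimised independently as 1-D weighted medians.
Total weight W = 383; half = 191.5.
x-coordinate, sorted with cumulative weight:
  x=1 (Q, w=150) cum 150
  x=5 (S, w=50) cum 200  ← median
  x=5 (P, w=110) cum 310
  x=6 (R, w=50) cum 360
  x=10 (T, w=11) cum 371
  x=10 (U, w=12) cum 383
⇒ x* = 5
y-coordinate, sorted with cumulative weight:
  y=3 (U, w=12) cum 12
  y=3 (S, w=50) cum 62
  y=4 (Q, w=150) cum 212  ← median
  y=4 (P, w=110) cum 322
  y=5 (T, w=11) cum 333
  y=9 (R, w=50) cum 383
⇒ y* = 4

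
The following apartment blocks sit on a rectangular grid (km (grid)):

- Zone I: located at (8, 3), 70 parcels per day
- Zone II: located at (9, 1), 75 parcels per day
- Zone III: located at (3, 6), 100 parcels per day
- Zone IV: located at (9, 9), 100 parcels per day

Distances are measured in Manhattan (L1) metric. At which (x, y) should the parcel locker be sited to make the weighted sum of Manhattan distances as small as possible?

(9, 6)

Manhattan distance separates: Σwᵢ(|x−xᵢ|+|y−yᵢ|) = Σwᵢ|x−xᵢ| + Σwᵢ|y−yᵢ|, so x and y are optimised independently as 1-D weighted medians.
Total weight W = 345; half = 172.5.
x-coordinate, sorted with cumulative weight:
  x=3 (Zone III, w=100) cum 100
  x=8 (Zone I, w=70) cum 170
  x=9 (Zone II, w=75) cum 245  ← median
  x=9 (Zone IV, w=100) cum 345
⇒ x* = 9
y-coordinate, sorted with cumulative weight:
  y=1 (Zone II, w=75) cum 75
  y=3 (Zone I, w=70) cum 145
  y=6 (Zone III, w=100) cum 245  ← median
  y=9 (Zone IV, w=100) cum 345
⇒ y* = 6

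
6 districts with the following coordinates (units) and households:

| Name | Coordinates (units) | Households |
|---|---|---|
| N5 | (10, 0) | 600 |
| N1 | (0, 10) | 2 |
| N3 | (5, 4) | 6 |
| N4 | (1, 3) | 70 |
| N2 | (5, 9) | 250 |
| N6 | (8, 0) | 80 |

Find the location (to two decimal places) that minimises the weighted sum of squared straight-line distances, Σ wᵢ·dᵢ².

The minimiser of Σwᵢ‖p−pᵢ‖² is the weighted centroid p* = (Σwᵢpᵢ)/(Σwᵢ).
Σwᵢ = 1008.
Σwᵢxᵢ = 600·10 + 2·0 + 6·5 + 70·1 + 250·5 + 80·8 = 7990.
Σwᵢyᵢ = 600·0 + 2·10 + 6·4 + 70·3 + 250·9 + 80·0 = 2504.
x* = 7990/1008 = 7.93, y* = 2504/1008 = 2.48.

(7.93, 2.48)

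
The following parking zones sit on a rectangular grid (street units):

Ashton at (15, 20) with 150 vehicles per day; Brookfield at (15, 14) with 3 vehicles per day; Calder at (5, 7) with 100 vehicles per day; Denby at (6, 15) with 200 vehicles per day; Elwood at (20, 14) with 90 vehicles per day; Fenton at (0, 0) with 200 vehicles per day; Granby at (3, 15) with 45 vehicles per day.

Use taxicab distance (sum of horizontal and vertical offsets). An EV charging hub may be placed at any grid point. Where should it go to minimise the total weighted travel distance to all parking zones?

Manhattan distance separates: Σwᵢ(|x−xᵢ|+|y−yᵢ|) = Σwᵢ|x−xᵢ| + Σwᵢ|y−yᵢ|, so x and y are optimised independently as 1-D weighted medians.
Total weight W = 788; half = 394.
x-coordinate, sorted with cumulative weight:
  x=0 (Fenton, w=200) cum 200
  x=3 (Granby, w=45) cum 245
  x=5 (Calder, w=100) cum 345
  x=6 (Denby, w=200) cum 545  ← median
  x=15 (Ashton, w=150) cum 695
  x=15 (Brookfield, w=3) cum 698
  x=20 (Elwood, w=90) cum 788
⇒ x* = 6
y-coordinate, sorted with cumulative weight:
  y=0 (Fenton, w=200) cum 200
  y=7 (Calder, w=100) cum 300
  y=14 (Brookfield, w=3) cum 303
  y=14 (Elwood, w=90) cum 393
  y=15 (Denby, w=200) cum 593  ← median
  y=15 (Granby, w=45) cum 638
  y=20 (Ashton, w=150) cum 788
⇒ y* = 15

(6, 15)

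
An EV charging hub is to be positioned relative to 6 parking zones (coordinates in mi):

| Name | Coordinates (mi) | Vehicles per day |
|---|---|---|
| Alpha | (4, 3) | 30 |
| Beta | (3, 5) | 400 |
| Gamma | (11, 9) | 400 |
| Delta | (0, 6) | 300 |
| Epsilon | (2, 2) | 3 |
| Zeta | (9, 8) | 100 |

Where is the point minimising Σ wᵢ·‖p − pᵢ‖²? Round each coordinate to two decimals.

The minimiser of Σwᵢ‖p−pᵢ‖² is the weighted centroid p* = (Σwᵢpᵢ)/(Σwᵢ).
Σwᵢ = 1233.
Σwᵢxᵢ = 30·4 + 400·3 + 400·11 + 300·0 + 3·2 + 100·9 = 6626.
Σwᵢyᵢ = 30·3 + 400·5 + 400·9 + 300·6 + 3·2 + 100·8 = 8296.
x* = 6626/1233 = 5.37, y* = 8296/1233 = 6.73.

(5.37, 6.73)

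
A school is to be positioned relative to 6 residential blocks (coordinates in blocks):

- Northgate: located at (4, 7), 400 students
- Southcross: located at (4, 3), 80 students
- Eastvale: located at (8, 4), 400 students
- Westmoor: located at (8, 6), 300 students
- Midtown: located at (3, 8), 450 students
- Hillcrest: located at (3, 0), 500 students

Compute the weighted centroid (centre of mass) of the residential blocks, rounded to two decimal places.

The minimiser of Σwᵢ‖p−pᵢ‖² is the weighted centroid p* = (Σwᵢpᵢ)/(Σwᵢ).
Σwᵢ = 2130.
Σwᵢxᵢ = 400·4 + 80·4 + 400·8 + 300·8 + 450·3 + 500·3 = 10370.
Σwᵢyᵢ = 400·7 + 80·3 + 400·4 + 300·6 + 450·8 + 500·0 = 10040.
x* = 10370/2130 = 4.87, y* = 10040/2130 = 4.71.

(4.87, 4.71)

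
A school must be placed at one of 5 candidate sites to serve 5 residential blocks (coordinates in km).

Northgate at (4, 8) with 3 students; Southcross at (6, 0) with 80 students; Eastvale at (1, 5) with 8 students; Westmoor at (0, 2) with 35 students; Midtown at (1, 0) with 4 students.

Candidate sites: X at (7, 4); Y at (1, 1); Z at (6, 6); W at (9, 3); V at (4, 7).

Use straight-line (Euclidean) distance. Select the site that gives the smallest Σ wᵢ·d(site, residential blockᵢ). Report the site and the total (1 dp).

Y, total 516.3 km

Total weighted distance at each candidate:
  X (7, 4): total = 677.2
  Y (1, 1): total = 516.3
  Z (6, 6): total = 812.9
  W (9, 3): total = 777.7
  V (4, 7): total = 868.8
Minimum is at Y with total 516.3 km.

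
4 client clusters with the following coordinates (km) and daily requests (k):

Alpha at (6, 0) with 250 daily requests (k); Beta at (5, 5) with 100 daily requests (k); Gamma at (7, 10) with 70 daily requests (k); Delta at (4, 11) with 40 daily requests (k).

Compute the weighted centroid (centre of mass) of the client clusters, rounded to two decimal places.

(5.76, 3.57)

The minimiser of Σwᵢ‖p−pᵢ‖² is the weighted centroid p* = (Σwᵢpᵢ)/(Σwᵢ).
Σwᵢ = 460.
Σwᵢxᵢ = 250·6 + 100·5 + 70·7 + 40·4 = 2650.
Σwᵢyᵢ = 250·0 + 100·5 + 70·10 + 40·11 = 1640.
x* = 2650/460 = 5.76, y* = 1640/460 = 3.57.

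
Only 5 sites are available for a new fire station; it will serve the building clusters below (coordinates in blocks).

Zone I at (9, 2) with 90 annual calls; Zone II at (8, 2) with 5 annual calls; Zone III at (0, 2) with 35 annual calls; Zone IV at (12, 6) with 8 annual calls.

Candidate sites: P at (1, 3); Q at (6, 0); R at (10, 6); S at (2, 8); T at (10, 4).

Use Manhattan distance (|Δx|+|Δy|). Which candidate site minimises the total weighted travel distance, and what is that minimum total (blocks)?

Total weighted distance at each candidate:
  P (1, 3): total = 1032
  Q (6, 0): total = 846
  R (10, 6): total = 986
  S (2, 8): total = 1606
  T (10, 4): total = 742
Minimum is at T with total 742 blocks.

T, total 742 blocks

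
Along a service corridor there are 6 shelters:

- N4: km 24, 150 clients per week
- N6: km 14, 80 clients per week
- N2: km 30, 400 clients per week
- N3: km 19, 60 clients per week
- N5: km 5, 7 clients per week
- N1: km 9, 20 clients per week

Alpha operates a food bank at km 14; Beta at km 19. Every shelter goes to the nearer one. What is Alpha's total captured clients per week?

107

The indifferent point is the midpoint (14+19)/2 = 16.5; shelters left of it (closer to Alpha at 14) go to Alpha, those right go to Beta.
  N5 at 5 (w=7) → Alpha
  N1 at 9 (w=20) → Alpha
  N6 at 14 (w=80) → Alpha
  N3 at 19 (w=60) → Beta
  N4 at 24 (w=150) → Beta
  N2 at 30 (w=400) → Beta
Alpha captures 107; Beta captures 610.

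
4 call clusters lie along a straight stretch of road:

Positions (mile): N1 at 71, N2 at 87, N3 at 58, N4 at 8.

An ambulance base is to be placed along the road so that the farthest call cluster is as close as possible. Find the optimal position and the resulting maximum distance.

The 1-center on a line is the midpoint of the two extreme points: leftmost at 8, rightmost at 87.
Optimal location = (8 + 87)/2 = 47.5; maximum distance = (87 − 8)/2 = 39.5.

location 47.5, max distance 39.5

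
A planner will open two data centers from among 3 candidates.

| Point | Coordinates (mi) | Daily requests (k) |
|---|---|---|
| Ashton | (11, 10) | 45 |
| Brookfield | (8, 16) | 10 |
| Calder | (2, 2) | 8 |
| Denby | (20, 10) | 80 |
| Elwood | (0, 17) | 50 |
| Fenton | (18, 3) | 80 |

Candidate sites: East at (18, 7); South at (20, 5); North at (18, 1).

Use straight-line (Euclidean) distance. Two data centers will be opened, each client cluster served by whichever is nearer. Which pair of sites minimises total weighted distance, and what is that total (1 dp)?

{East, North}, total 2083.5

Evaluate every pair (each demand assigned to the nearer of the two):
  {East, North}: total = 2083.5
  {East, South}: total = 2155.6
  {South, North}: total = 2480.5
Best pair: {East, North} with total 2083.5.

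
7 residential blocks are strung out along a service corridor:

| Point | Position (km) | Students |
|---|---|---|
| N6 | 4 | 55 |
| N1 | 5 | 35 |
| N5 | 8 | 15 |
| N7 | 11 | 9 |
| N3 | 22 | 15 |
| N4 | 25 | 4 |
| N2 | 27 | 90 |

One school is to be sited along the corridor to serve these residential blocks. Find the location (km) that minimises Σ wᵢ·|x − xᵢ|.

For a sum of weighted absolute distances on a line, the optimum is the weighted median (not the mean). Total weight W = 223; half-weight = 111.5.
Sort by position and accumulate weight:
  km 4 (N6, w=55) → cum 55
  km 5 (N1, w=35) → cum 90
  km 8 (N5, w=15) → cum 105
  km 11 (N7, w=9) → cum 114  ≥ 111.5 → median here
  km 22 (N3, w=15) → cum 129
  km 25 (N4, w=4) → cum 133
  km 27 (N2, w=90) → cum 223
Optimal location: km 11.

x = 11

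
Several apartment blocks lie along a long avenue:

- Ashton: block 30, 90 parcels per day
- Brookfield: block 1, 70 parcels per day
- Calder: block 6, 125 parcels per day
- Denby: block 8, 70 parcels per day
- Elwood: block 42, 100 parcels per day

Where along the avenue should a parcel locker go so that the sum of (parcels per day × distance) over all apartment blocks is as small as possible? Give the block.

For a sum of weighted absolute distances on a line, the optimum is the weighted median (not the mean). Total weight W = 455; half-weight = 227.5.
Sort by position and accumulate weight:
  block 1 (Brookfield, w=70) → cum 70
  block 6 (Calder, w=125) → cum 195
  block 8 (Denby, w=70) → cum 265  ≥ 227.5 → median here
  block 30 (Ashton, w=90) → cum 355
  block 42 (Elwood, w=100) → cum 455
Optimal location: block 8.

x = 8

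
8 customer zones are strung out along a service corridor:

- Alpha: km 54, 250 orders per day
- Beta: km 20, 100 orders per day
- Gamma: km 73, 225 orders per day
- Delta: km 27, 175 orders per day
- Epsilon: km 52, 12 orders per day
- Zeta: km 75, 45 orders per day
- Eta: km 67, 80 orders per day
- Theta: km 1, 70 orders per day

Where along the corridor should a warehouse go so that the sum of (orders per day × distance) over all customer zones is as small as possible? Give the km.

x = 54

For a sum of weighted absolute distances on a line, the optimum is the weighted median (not the mean). Total weight W = 957; half-weight = 478.5.
Sort by position and accumulate weight:
  km 1 (Theta, w=70) → cum 70
  km 20 (Beta, w=100) → cum 170
  km 27 (Delta, w=175) → cum 345
  km 52 (Epsilon, w=12) → cum 357
  km 54 (Alpha, w=250) → cum 607  ≥ 478.5 → median here
  km 67 (Eta, w=80) → cum 687
  km 73 (Gamma, w=225) → cum 912
  km 75 (Zeta, w=45) → cum 957
Optimal location: km 54.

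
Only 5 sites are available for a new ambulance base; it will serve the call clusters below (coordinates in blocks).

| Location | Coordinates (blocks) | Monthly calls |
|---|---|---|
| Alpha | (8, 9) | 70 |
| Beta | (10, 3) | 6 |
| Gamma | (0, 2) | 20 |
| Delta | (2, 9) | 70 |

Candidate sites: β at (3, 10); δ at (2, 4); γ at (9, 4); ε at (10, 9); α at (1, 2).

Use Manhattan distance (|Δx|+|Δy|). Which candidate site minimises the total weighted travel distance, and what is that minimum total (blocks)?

β, total 864 blocks

Total weighted distance at each candidate:
  β (3, 10): total = 864
  δ (2, 4): total = 1254
  γ (9, 4): total = 1492
  ε (10, 9): total = 1076
  α (1, 2): total = 1620
Minimum is at β with total 864 blocks.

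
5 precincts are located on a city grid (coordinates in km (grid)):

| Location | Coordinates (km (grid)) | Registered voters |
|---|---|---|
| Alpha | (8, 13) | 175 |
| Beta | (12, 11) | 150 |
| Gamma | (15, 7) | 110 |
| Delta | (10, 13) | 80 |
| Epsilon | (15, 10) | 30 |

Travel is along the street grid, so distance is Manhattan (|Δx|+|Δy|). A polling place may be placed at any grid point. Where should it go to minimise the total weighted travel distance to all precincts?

(12, 11)

Manhattan distance separates: Σwᵢ(|x−xᵢ|+|y−yᵢ|) = Σwᵢ|x−xᵢ| + Σwᵢ|y−yᵢ|, so x and y are optimised independently as 1-D weighted medians.
Total weight W = 545; half = 272.5.
x-coordinate, sorted with cumulative weight:
  x=8 (Alpha, w=175) cum 175
  x=10 (Delta, w=80) cum 255
  x=12 (Beta, w=150) cum 405  ← median
  x=15 (Gamma, w=110) cum 515
  x=15 (Epsilon, w=30) cum 545
⇒ x* = 12
y-coordinate, sorted with cumulative weight:
  y=7 (Gamma, w=110) cum 110
  y=10 (Epsilon, w=30) cum 140
  y=11 (Beta, w=150) cum 290  ← median
  y=13 (Alpha, w=175) cum 465
  y=13 (Delta, w=80) cum 545
⇒ y* = 11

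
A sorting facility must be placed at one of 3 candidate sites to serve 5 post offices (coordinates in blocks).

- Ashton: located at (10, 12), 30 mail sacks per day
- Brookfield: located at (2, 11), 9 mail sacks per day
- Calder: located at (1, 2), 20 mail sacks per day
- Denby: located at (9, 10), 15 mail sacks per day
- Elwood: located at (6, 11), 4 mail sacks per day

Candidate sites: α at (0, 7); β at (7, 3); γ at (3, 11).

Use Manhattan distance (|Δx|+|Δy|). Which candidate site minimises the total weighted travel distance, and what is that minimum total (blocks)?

Total weighted distance at each candidate:
  α (0, 7): total = 844
  β (7, 3): total = 788
  γ (3, 11): total = 586
Minimum is at γ with total 586 blocks.

γ, total 586 blocks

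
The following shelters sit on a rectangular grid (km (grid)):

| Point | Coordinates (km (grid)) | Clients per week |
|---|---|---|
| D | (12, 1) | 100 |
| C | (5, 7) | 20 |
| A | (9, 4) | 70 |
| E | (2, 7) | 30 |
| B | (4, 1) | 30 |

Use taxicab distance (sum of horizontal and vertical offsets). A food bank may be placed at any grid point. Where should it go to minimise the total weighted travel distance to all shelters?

(9, 1)

Manhattan distance separates: Σwᵢ(|x−xᵢ|+|y−yᵢ|) = Σwᵢ|x−xᵢ| + Σwᵢ|y−yᵢ|, so x and y are optimised independently as 1-D weighted medians.
Total weight W = 250; half = 125.
x-coordinate, sorted with cumulative weight:
  x=2 (E, w=30) cum 30
  x=4 (B, w=30) cum 60
  x=5 (C, w=20) cum 80
  x=9 (A, w=70) cum 150  ← median
  x=12 (D, w=100) cum 250
⇒ x* = 9
y-coordinate, sorted with cumulative weight:
  y=1 (D, w=100) cum 100
  y=1 (B, w=30) cum 130  ← median
  y=4 (A, w=70) cum 200
  y=7 (C, w=20) cum 220
  y=7 (E, w=30) cum 250
⇒ y* = 1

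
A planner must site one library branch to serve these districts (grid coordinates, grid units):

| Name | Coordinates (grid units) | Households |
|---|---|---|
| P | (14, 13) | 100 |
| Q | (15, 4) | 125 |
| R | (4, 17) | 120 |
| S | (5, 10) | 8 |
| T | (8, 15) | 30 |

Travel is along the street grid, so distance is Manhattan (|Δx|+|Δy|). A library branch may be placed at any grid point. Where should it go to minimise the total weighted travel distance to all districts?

Manhattan distance separates: Σwᵢ(|x−xᵢ|+|y−yᵢ|) = Σwᵢ|x−xᵢ| + Σwᵢ|y−yᵢ|, so x and y are optimised independently as 1-D weighted medians.
Total weight W = 383; half = 191.5.
x-coordinate, sorted with cumulative weight:
  x=4 (R, w=120) cum 120
  x=5 (S, w=8) cum 128
  x=8 (T, w=30) cum 158
  x=14 (P, w=100) cum 258  ← median
  x=15 (Q, w=125) cum 383
⇒ x* = 14
y-coordinate, sorted with cumulative weight:
  y=4 (Q, w=125) cum 125
  y=10 (S, w=8) cum 133
  y=13 (P, w=100) cum 233  ← median
  y=15 (T, w=30) cum 263
  y=17 (R, w=120) cum 383
⇒ y* = 13

(14, 13)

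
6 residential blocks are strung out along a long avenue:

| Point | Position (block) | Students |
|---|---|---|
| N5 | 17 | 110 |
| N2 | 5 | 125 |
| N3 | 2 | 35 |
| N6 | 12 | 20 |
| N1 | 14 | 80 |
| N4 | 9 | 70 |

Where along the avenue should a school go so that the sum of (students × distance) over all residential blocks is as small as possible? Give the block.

x = 9

For a sum of weighted absolute distances on a line, the optimum is the weighted median (not the mean). Total weight W = 440; half-weight = 220.
Sort by position and accumulate weight:
  block 2 (N3, w=35) → cum 35
  block 5 (N2, w=125) → cum 160
  block 9 (N4, w=70) → cum 230  ≥ 220 → median here
  block 12 (N6, w=20) → cum 250
  block 14 (N1, w=80) → cum 330
  block 17 (N5, w=110) → cum 440
Optimal location: block 9.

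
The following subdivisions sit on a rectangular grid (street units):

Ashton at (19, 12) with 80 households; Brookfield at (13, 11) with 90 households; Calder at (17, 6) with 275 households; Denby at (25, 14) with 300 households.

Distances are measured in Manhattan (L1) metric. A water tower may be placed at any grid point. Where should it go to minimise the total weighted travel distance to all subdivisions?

(19, 12)

Manhattan distance separates: Σwᵢ(|x−xᵢ|+|y−yᵢ|) = Σwᵢ|x−xᵢ| + Σwᵢ|y−yᵢ|, so x and y are optimised independently as 1-D weighted medians.
Total weight W = 745; half = 372.5.
x-coordinate, sorted with cumulative weight:
  x=13 (Brookfield, w=90) cum 90
  x=17 (Calder, w=275) cum 365
  x=19 (Ashton, w=80) cum 445  ← median
  x=25 (Denby, w=300) cum 745
⇒ x* = 19
y-coordinate, sorted with cumulative weight:
  y=6 (Calder, w=275) cum 275
  y=11 (Brookfield, w=90) cum 365
  y=12 (Ashton, w=80) cum 445  ← median
  y=14 (Denby, w=300) cum 745
⇒ y* = 12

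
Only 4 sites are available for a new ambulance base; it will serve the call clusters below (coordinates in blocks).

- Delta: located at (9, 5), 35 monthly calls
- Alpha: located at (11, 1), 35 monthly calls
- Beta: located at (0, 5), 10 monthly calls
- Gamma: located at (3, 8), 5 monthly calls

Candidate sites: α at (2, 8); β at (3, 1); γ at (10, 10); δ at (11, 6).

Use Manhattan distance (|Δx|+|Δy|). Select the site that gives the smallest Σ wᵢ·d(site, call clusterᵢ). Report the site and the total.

δ, total 450 blocks

Total weighted distance at each candidate:
  α (2, 8): total = 965
  β (3, 1): total = 735
  γ (10, 10): total = 755
  δ (11, 6): total = 450
Minimum is at δ with total 450 blocks.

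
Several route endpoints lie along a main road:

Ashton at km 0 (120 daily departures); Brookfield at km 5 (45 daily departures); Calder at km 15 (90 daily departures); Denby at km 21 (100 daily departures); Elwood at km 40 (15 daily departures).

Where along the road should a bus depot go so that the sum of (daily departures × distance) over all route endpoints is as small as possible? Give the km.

x = 15

For a sum of weighted absolute distances on a line, the optimum is the weighted median (not the mean). Total weight W = 370; half-weight = 185.
Sort by position and accumulate weight:
  km 0 (Ashton, w=120) → cum 120
  km 5 (Brookfield, w=45) → cum 165
  km 15 (Calder, w=90) → cum 255  ≥ 185 → median here
  km 21 (Denby, w=100) → cum 355
  km 40 (Elwood, w=15) → cum 370
Optimal location: km 15.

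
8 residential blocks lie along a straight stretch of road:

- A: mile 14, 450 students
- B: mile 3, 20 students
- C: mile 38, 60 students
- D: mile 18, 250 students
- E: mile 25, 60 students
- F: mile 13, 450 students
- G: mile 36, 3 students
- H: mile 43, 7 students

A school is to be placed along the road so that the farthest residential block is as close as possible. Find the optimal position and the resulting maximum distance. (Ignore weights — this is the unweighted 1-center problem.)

The 1-center on a line is the midpoint of the two extreme points: leftmost at 3, rightmost at 43.
Optimal location = (3 + 43)/2 = 23; maximum distance = (43 − 3)/2 = 20.

location 23, max distance 20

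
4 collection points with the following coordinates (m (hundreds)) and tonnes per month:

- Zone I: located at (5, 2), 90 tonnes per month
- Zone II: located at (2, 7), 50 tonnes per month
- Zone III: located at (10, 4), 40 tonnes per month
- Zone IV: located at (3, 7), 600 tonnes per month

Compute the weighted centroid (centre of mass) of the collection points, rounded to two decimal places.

The minimiser of Σwᵢ‖p−pᵢ‖² is the weighted centroid p* = (Σwᵢpᵢ)/(Σwᵢ).
Σwᵢ = 780.
Σwᵢxᵢ = 90·5 + 50·2 + 40·10 + 600·3 = 2750.
Σwᵢyᵢ = 90·2 + 50·7 + 40·4 + 600·7 = 4890.
x* = 2750/780 = 3.53, y* = 4890/780 = 6.27.

(3.53, 6.27)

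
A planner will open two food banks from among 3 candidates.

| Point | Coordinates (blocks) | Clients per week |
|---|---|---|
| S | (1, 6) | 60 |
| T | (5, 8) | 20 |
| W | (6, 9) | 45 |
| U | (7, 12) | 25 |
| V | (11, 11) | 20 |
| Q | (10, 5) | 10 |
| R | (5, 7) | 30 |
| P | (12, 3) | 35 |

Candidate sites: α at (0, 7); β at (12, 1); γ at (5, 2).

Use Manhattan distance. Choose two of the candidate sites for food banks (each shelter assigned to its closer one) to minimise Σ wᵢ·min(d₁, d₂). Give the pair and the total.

{α, β}, total 1400

Evaluate every pair (each demand assigned to the nearer of the two):
  {α, β}: total = 1400
  {α, γ}: total = 1710
  {β, γ}: total = 1760
Best pair: {α, β} with total 1400.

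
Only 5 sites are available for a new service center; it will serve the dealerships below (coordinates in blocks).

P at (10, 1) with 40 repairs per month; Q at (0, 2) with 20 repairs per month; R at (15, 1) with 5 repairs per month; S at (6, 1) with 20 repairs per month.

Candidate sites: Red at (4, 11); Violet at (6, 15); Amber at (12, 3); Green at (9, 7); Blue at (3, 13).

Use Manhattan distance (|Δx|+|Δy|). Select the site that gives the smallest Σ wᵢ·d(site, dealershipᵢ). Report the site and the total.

Total weighted distance at each candidate:
  Red (4, 11): total = 1245
  Violet (6, 15): total = 1495
  Amber (12, 3): total = 605
  Green (9, 7): total = 800
  Blue (3, 13): total = 1460
Minimum is at Amber with total 605 blocks.

Amber, total 605 blocks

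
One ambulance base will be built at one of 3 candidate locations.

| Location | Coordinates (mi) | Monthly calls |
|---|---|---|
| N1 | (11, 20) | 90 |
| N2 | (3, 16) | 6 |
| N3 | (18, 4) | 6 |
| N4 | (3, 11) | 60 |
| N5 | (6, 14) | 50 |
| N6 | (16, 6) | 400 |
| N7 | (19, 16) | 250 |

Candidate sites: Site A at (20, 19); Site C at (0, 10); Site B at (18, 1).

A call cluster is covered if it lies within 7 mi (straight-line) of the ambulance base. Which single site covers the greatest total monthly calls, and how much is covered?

Coverage radius r = 7 mi; a point is covered iff (Δx)²+(Δy)² ≤ 7² = 49.
  Site A (20, 19): covers {N7} → 250
  Site C (0, 10): covers {N2, N4} → 66
  Site B (18, 1): covers {N3, N6} → 406
Maximum coverage at Site B: 406 monthly calls.

Site B, covering 406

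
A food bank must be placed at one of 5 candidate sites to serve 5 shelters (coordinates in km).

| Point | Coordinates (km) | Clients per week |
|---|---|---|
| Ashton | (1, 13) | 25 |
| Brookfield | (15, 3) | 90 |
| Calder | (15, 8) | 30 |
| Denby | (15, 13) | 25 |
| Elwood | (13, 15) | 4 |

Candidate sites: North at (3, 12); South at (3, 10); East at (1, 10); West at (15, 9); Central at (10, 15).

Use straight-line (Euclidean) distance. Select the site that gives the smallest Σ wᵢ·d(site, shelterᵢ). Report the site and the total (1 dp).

West, total 1059.3 km

Total weighted distance at each candidate:
  North (3, 12): total = 2128.2
  South (3, 10): total = 2059.4
  East (1, 10): total = 2317.9
  West (15, 9): total = 1059.3
  Central (10, 15): total = 1805.2
Minimum is at West with total 1059.3 km.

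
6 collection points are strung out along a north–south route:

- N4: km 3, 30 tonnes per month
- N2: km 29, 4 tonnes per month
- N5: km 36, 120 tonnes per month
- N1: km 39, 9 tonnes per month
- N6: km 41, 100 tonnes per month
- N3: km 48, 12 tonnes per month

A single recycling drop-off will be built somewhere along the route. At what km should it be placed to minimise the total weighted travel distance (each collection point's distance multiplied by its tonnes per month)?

x = 36

For a sum of weighted absolute distances on a line, the optimum is the weighted median (not the mean). Total weight W = 275; half-weight = 137.5.
Sort by position and accumulate weight:
  km 3 (N4, w=30) → cum 30
  km 29 (N2, w=4) → cum 34
  km 36 (N5, w=120) → cum 154  ≥ 137.5 → median here
  km 39 (N1, w=9) → cum 163
  km 41 (N6, w=100) → cum 263
  km 48 (N3, w=12) → cum 275
Optimal location: km 36.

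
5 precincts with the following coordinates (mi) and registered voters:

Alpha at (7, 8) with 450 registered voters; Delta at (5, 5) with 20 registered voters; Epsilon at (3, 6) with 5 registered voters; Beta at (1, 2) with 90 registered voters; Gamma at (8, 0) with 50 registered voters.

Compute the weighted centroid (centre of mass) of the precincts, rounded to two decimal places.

(6.11, 6.36)

The minimiser of Σwᵢ‖p−pᵢ‖² is the weighted centroid p* = (Σwᵢpᵢ)/(Σwᵢ).
Σwᵢ = 615.
Σwᵢxᵢ = 450·7 + 20·5 + 5·3 + 90·1 + 50·8 = 3755.
Σwᵢyᵢ = 450·8 + 20·5 + 5·6 + 90·2 + 50·0 = 3910.
x* = 3755/615 = 6.11, y* = 3910/615 = 6.36.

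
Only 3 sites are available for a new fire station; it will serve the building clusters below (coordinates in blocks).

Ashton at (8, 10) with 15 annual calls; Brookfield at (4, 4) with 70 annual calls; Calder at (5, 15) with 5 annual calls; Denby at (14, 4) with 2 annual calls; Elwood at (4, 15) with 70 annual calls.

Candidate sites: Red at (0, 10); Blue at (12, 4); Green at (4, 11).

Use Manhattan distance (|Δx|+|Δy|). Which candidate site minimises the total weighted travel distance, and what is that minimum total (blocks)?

Green, total 904 blocks

Total weighted distance at each candidate:
  Red (0, 10): total = 1540
  Blue (12, 4): total = 2134
  Green (4, 11): total = 904
Minimum is at Green with total 904 blocks.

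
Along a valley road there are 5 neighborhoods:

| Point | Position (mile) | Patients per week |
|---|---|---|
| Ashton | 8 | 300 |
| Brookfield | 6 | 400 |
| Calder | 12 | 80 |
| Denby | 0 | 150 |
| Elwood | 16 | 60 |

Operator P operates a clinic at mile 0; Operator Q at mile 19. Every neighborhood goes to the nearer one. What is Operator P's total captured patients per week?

The indifferent point is the midpoint (0+19)/2 = 9.5; neighborhoods left of it (closer to Operator P at 0) go to Operator P, those right go to Operator Q.
  Denby at 0 (w=150) → Operator P
  Brookfield at 6 (w=400) → Operator P
  Ashton at 8 (w=300) → Operator P
  Calder at 12 (w=80) → Operator Q
  Elwood at 16 (w=60) → Operator Q
Operator P captures 850; Operator Q captures 140.

850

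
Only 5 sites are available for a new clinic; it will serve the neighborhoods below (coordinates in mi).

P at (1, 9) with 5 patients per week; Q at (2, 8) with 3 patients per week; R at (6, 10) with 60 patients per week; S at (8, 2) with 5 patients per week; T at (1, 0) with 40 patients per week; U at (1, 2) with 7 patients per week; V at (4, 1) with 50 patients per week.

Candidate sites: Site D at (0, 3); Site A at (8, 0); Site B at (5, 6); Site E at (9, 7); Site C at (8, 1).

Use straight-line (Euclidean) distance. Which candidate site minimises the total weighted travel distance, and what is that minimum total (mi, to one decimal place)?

Total weighted distance at each candidate:
  Site D (0, 3): total = 1000.1
  Site A (8, 0): total = 1246.0
  Site B (5, 6): total = 891.2
  Site E (9, 7): total = 1224.3
  Site C (8, 1): total = 1171.3
Minimum is at Site B with total 891.2 mi.

Site B, total 891.2 mi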